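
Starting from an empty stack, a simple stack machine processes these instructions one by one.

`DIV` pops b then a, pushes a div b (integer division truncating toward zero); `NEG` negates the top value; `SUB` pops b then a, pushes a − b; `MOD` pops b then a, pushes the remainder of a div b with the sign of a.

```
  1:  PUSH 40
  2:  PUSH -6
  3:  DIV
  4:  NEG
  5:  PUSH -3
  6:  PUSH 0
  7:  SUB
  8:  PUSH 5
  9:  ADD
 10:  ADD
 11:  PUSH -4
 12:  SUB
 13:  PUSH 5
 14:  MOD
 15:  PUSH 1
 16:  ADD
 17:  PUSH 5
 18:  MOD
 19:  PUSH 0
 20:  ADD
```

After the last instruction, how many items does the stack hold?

1

PUSH 40  40
PUSH -6  40 -6
DIV      -6
NEG      6
PUSH -3  6 -3
PUSH 0   6 -3 0
SUB      6 -3
PUSH 5   6 -3 5
ADD      6 2
ADD      8
PUSH -4  8 -4
SUB      12
PUSH 5   12 5
MOD      2
PUSH 1   2 1
ADD      3
PUSH 5   3 5
MOD      3
PUSH 0   3 0
ADD      3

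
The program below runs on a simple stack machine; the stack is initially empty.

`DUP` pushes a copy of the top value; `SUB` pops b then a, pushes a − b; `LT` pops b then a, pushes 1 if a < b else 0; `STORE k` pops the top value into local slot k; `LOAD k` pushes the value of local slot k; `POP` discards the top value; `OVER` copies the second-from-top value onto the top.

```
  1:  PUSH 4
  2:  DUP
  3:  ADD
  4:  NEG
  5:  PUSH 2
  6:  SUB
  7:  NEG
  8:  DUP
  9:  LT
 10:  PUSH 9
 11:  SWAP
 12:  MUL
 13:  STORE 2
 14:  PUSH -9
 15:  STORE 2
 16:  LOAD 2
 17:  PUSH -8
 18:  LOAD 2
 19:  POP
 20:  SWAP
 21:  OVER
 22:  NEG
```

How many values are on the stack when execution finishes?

3

PUSH 4   4
DUP      4 4
ADD      8
NEG      -8
PUSH 2   -8 2
SUB      -10
NEG      10
DUP      10 10
LT       0
PUSH 9   0 9
SWAP     9 0
MUL      0
STORE 2  (empty)
PUSH -9  -9
STORE 2  (empty)
LOAD 2   -9
PUSH -8  -9 -8
LOAD 2   -9 -8 -9
POP      -9 -8
SWAP     -8 -9
OVER     -8 -9 -8
NEG      -8 -9 8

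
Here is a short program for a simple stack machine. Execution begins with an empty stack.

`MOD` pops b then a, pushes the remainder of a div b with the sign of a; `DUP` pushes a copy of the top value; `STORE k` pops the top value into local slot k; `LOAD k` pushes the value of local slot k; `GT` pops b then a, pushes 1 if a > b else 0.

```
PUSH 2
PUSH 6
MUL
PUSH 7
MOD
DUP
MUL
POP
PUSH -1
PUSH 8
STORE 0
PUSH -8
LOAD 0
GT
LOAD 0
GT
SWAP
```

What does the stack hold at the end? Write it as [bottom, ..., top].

PUSH 2  : [2]
PUSH 6  : [2, 6]
MUL     : [12]
PUSH 7  : [12, 7]
MOD     : [5]
DUP     : [5, 5]
MUL     : [25]
POP     : []
PUSH -1 : [-1]
PUSH 8  : [-1, 8]
STORE 0 : [-1]
PUSH -8 : [-1, -8]
LOAD 0  : [-1, -8, 8]
GT      : [-1, 0]
LOAD 0  : [-1, 0, 8]
GT      : [-1, 0]
SWAP    : [0, -1]

[0, -1]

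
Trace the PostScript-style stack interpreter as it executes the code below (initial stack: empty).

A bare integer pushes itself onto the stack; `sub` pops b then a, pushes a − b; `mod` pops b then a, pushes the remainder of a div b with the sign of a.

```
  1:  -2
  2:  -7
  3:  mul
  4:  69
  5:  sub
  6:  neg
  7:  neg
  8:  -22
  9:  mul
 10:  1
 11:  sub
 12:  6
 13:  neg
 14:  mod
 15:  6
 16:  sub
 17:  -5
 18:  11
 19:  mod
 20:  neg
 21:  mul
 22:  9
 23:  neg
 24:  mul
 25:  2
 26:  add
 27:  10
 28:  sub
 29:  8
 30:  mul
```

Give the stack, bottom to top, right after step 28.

[127]

-2  -> -2
-7  -> -2 -7
mul -> 14
69  -> 14 69
sub -> -55
neg -> 55
neg -> -55
-22 -> -55 -22
mul -> 1210
1   -> 1210 1
sub -> 1209
6   -> 1209 6
neg -> 1209 -6
mod -> 3
6   -> 3 6
sub -> -3
-5  -> -3 -5
11  -> -3 -5 11
mod -> -3 -5
neg -> -3 5
mul -> -15
9   -> -15 9
neg -> -15 -9
mul -> 135
2   -> 135 2
add -> 137
10  -> 137 10
sub -> 127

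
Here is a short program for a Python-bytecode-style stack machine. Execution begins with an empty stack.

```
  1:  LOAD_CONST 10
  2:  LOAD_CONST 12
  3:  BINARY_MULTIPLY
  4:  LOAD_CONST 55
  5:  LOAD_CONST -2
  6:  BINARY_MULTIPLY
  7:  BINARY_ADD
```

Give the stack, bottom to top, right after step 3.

LOAD_CONST 10   -> 10
LOAD_CONST 12   -> 10 12
BINARY_MULTIPLY -> 120

[120]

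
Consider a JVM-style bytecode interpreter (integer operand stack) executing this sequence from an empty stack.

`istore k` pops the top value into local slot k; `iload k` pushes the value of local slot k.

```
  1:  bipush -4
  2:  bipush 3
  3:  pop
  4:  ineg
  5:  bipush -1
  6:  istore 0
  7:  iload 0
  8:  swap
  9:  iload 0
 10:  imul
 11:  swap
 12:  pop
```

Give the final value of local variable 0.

bipush -4 → -4
bipush 3  → -4 3
pop       → -4
ineg      → 4
bipush -1 → 4 -1
istore 0  → 4
iload 0   → 4 -1
swap      → -1 4
iload 0   → -1 4 -1
imul      → -1 -4
swap      → -4 -1
pop       → -4

-1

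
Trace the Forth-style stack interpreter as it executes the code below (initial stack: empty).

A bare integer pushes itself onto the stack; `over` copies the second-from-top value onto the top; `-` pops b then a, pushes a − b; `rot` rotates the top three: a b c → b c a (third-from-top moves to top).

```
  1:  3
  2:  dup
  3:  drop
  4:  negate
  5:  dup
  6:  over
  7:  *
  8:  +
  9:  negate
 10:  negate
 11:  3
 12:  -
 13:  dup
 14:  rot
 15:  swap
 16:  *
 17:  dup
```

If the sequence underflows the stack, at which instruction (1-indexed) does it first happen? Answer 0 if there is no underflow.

3      -> 3
dup    -> 3 3
drop   -> 3
negate -> -3
dup    -> -3 -3
over   -> -3 -3 -3
*      -> -3 9
+      -> 6
negate -> -6
negate -> 6
3      -> 6 3
-      -> 3
dup    -> 3 3
rot  — needs 3 operands, stack has 2 → underflow

14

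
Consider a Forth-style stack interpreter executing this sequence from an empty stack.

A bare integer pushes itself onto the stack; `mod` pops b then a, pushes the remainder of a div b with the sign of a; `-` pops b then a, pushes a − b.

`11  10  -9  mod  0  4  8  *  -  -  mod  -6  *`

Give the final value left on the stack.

-66

11  : [11]
10  : [11, 10]
-9  : [11, 10, -9]
mod : [11, 1]
0   : [11, 1, 0]
4   : [11, 1, 0, 4]
8   : [11, 1, 0, 4, 8]
*   : [11, 1, 0, 32]
-   : [11, 1, -32]
-   : [11, 33]
mod : [11]
-6  : [11, -6]
*   : [-66]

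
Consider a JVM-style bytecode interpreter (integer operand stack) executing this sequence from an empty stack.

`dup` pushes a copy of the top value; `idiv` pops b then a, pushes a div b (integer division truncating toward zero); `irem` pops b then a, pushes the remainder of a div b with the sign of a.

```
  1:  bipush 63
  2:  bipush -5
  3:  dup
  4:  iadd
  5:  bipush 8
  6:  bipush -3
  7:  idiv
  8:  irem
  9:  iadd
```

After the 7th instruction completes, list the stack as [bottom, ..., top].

[63, -10, -2]

bipush 63 → 63
bipush -5 → 63 -5
dup       → 63 -5 -5
iadd      → 63 -10
bipush 8  → 63 -10 8
bipush -3 → 63 -10 8 -3
idiv      → 63 -10 -2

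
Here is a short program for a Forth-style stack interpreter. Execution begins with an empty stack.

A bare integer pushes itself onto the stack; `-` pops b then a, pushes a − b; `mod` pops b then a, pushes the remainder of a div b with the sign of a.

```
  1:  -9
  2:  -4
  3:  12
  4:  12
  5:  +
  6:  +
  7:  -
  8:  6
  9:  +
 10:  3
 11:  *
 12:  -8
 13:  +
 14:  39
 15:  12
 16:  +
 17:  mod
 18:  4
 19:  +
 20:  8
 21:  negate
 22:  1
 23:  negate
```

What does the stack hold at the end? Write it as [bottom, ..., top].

-9     → -9
-4     → -9 -4
12     → -9 -4 12
12     → -9 -4 12 12
+      → -9 -4 24
+      → -9 20
-      → -29
6      → -29 6
+      → -23
3      → -23 3
*      → -69
-8     → -69 -8
+      → -77
39     → -77 39
12     → -77 39 12
+      → -77 51
mod    → -26
4      → -26 4
+      → -22
8      → -22 8
negate → -22 -8
1      → -22 -8 1
negate → -22 -8 -1

[-22, -8, -1]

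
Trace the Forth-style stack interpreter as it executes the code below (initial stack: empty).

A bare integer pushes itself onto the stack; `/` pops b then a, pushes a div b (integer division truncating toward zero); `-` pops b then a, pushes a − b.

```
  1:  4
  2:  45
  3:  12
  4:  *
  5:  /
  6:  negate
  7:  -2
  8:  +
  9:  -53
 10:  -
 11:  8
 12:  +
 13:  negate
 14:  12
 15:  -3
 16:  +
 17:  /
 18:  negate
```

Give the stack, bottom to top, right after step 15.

4      -> 4
45     -> 4 45
12     -> 4 45 12
*      -> 4 540
/      -> 0
negate -> 0
-2     -> 0 -2
+      -> -2
-53    -> -2 -53
-      -> 51
8      -> 51 8
+      -> 59
negate -> -59
12     -> -59 12
-3     -> -59 12 -3

[-59, 12, -3]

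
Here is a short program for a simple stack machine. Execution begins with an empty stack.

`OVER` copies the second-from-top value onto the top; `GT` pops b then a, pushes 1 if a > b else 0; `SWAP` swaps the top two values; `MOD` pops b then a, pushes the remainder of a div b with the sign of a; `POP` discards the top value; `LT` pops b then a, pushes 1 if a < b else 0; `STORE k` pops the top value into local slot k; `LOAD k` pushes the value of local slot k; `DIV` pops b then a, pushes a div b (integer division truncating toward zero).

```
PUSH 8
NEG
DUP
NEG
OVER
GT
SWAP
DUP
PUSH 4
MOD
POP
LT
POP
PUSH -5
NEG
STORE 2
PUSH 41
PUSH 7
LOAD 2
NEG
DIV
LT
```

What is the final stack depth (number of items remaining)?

1

PUSH 8  → 8
NEG     → -8
DUP     → -8 -8
NEG     → -8 8
OVER    → -8 8 -8
GT      → -8 1
SWAP    → 1 -8
DUP     → 1 -8 -8
PUSH 4  → 1 -8 -8 4
MOD     → 1 -8 0
POP     → 1 -8
LT      → 0
POP     → (empty)
PUSH -5 → -5
NEG     → 5
STORE 2 → (empty)
PUSH 41 → 41
PUSH 7  → 41 7
LOAD 2  → 41 7 5
NEG     → 41 7 -5
DIV     → 41 -1
LT      → 0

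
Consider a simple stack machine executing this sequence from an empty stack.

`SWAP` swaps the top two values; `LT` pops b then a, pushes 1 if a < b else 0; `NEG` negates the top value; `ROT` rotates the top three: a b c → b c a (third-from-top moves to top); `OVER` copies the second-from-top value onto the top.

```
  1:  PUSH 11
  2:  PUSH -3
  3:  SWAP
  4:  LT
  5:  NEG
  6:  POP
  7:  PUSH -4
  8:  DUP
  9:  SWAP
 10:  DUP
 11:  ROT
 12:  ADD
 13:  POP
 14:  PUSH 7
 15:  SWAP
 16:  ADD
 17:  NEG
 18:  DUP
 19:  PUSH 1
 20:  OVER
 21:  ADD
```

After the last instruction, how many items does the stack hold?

3

PUSH 11  11
PUSH -3  11 -3
SWAP     -3 11
LT       1
NEG      -1
POP      (empty)
PUSH -4  -4
DUP      -4 -4
SWAP     -4 -4
DUP      -4 -4 -4
ROT      -4 -4 -4
ADD      -4 -8
POP      -4
PUSH 7   -4 7
SWAP     7 -4
ADD      3
NEG      -3
DUP      -3 -3
PUSH 1   -3 -3 1
OVER     -3 -3 1 -3
ADD      -3 -3 -2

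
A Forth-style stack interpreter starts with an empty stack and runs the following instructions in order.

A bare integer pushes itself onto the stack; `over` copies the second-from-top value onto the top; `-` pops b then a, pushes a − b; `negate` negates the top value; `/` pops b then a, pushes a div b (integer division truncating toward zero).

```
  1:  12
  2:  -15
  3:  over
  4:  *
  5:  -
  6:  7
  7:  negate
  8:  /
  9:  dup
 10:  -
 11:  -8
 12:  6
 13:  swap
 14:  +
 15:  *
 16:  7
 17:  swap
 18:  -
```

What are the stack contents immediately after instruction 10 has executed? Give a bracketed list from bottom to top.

12     : 12
-15    : 12 -15
over   : 12 -15 12
*      : 12 -180
-      : 192
7      : 192 7
negate : 192 -7
/      : -27
dup    : -27 -27
-      : 0

[0]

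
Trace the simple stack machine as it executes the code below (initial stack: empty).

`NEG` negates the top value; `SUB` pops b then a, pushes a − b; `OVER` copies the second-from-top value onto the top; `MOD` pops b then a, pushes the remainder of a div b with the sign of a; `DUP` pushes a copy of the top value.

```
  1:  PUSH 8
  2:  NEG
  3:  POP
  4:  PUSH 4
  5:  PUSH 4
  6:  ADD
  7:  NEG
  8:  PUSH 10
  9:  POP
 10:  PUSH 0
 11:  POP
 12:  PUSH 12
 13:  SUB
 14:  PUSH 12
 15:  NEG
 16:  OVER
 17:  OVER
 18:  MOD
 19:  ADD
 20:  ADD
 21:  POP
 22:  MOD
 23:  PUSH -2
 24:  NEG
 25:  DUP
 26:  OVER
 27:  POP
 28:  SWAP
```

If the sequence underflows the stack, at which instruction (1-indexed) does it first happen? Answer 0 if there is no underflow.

22

PUSH 8  → 8
NEG     → -8
POP     → (empty)
PUSH 4  → 4
PUSH 4  → 4 4
ADD     → 8
NEG     → -8
PUSH 10 → -8 10
POP     → -8
PUSH 0  → -8 0
POP     → -8
PUSH 12 → -8 12
SUB     → -20
PUSH 12 → -20 12
NEG     → -20 -12
OVER    → -20 -12 -20
OVER    → -20 -12 -20 -12
MOD     → -20 -12 -8
ADD     → -20 -20
ADD     → -40
POP     → (empty)
MOD  — needs 2 operands, stack has 0 → underflow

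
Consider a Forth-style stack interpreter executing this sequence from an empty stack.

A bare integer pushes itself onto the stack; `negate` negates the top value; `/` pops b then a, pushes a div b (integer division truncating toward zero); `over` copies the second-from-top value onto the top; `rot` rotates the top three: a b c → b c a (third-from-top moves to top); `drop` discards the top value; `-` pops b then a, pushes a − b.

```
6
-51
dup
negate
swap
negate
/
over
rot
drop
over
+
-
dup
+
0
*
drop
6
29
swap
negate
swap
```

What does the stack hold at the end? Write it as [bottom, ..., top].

6      → 6
-51    → 6 -51
dup    → 6 -51 -51
negate → 6 -51 51
swap   → 6 51 -51
negate → 6 51 51
/      → 6 1
over   → 6 1 6
rot    → 1 6 6
drop   → 1 6
over   → 1 6 1
+      → 1 7
-      → -6
dup    → -6 -6
+      → -12
0      → -12 0
*      → 0
drop   → (empty)
6      → 6
29     → 6 29
swap   → 29 6
negate → 29 -6
swap   → -6 29

[-6, 29]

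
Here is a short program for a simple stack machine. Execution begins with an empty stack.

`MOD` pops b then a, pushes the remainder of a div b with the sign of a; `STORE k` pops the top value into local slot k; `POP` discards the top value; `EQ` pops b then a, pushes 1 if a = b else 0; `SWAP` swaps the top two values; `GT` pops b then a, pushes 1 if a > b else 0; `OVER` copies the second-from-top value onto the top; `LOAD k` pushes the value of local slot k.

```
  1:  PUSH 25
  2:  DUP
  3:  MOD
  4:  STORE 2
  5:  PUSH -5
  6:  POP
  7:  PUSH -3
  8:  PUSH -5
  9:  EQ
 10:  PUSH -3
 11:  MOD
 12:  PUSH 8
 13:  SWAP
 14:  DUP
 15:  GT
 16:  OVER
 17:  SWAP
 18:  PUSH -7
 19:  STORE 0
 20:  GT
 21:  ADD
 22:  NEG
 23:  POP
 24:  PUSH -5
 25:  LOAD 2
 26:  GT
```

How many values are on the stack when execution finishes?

1

PUSH 25 -> [25]
DUP     -> [25, 25]
MOD     -> [0]
STORE 2 -> []
PUSH -5 -> [-5]
POP     -> []
PUSH -3 -> [-3]
PUSH -5 -> [-3, -5]
EQ      -> [0]
PUSH -3 -> [0, -3]
MOD     -> [0]
PUSH 8  -> [0, 8]
SWAP    -> [8, 0]
DUP     -> [8, 0, 0]
GT      -> [8, 0]
OVER    -> [8, 0, 8]
SWAP    -> [8, 8, 0]
PUSH -7 -> [8, 8, 0, -7]
STORE 0 -> [8, 8, 0]
GT      -> [8, 1]
ADD     -> [9]
NEG     -> [-9]
POP     -> []
PUSH -5 -> [-5]
LOAD 2  -> [-5, 0]
GT      -> [0]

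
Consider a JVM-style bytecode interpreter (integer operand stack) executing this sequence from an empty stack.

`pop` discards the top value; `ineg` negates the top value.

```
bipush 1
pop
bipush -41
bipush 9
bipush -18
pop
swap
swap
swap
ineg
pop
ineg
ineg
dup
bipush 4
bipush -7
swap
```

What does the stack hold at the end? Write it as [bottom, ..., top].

[9, 9, -7, 4]

bipush 1   → [1]
pop        → []
bipush -41 → [-41]
bipush 9   → [-41, 9]
bipush -18 → [-41, 9, -18]
pop        → [-41, 9]
swap       → [9, -41]
swap       → [-41, 9]
swap       → [9, -41]
ineg       → [9, 41]
pop        → [9]
ineg       → [-9]
ineg       → [9]
dup        → [9, 9]
bipush 4   → [9, 9, 4]
bipush -7  → [9, 9, 4, -7]
swap       → [9, 9, -7, 4]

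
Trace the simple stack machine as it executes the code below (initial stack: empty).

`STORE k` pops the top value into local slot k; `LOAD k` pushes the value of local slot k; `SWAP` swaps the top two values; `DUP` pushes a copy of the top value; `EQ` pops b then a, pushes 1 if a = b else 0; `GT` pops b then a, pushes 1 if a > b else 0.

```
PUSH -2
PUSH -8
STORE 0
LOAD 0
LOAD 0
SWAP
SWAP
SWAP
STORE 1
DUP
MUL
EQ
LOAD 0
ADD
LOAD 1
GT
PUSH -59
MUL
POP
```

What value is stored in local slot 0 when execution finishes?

PUSH -2  -> [-2]
PUSH -8  -> [-2, -8]
STORE 0  -> [-2]
LOAD 0   -> [-2, -8]
LOAD 0   -> [-2, -8, -8]
SWAP     -> [-2, -8, -8]
SWAP     -> [-2, -8, -8]
SWAP     -> [-2, -8, -8]
STORE 1  -> [-2, -8]
DUP      -> [-2, -8, -8]
MUL      -> [-2, 64]
EQ       -> [0]
LOAD 0   -> [0, -8]
ADD      -> [-8]
LOAD 1   -> [-8, -8]
GT       -> [0]
PUSH -59 -> [0, -59]
MUL      -> [0]
POP      -> []

-8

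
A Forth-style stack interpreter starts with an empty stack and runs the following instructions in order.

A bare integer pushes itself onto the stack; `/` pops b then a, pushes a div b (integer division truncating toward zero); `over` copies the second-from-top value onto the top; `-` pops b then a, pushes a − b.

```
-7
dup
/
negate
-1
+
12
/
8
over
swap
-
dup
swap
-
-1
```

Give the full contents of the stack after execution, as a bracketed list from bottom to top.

[0, 0, -1]

-7     → -7
dup    → -7 -7
/      → 1
negate → -1
-1     → -1 -1
+      → -2
12     → -2 12
/      → 0
8      → 0 8
over   → 0 8 0
swap   → 0 0 8
-      → 0 -8
dup    → 0 -8 -8
swap   → 0 -8 -8
-      → 0 0
-1     → 0 0 -1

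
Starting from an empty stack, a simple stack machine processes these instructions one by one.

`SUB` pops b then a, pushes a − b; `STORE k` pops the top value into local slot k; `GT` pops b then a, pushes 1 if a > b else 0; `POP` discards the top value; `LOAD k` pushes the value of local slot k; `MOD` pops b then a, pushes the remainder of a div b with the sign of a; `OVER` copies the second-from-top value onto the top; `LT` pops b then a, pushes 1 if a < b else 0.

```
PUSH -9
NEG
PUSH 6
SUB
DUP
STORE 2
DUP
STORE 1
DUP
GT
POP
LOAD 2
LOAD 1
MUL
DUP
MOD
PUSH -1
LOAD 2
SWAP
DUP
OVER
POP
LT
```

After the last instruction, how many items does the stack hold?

PUSH -9 → [-9]
NEG     → [9]
PUSH 6  → [9, 6]
SUB     → [3]
DUP     → [3, 3]
STORE 2 → [3]
DUP     → [3, 3]
STORE 1 → [3]
DUP     → [3, 3]
GT      → [0]
POP     → []
LOAD 2  → [3]
LOAD 1  → [3, 3]
MUL     → [9]
DUP     → [9, 9]
MOD     → [0]
PUSH -1 → [0, -1]
LOAD 2  → [0, -1, 3]
SWAP    → [0, 3, -1]
DUP     → [0, 3, -1, -1]
OVER    → [0, 3, -1, -1, -1]
POP     → [0, 3, -1, -1]
LT      → [0, 3, 0]

3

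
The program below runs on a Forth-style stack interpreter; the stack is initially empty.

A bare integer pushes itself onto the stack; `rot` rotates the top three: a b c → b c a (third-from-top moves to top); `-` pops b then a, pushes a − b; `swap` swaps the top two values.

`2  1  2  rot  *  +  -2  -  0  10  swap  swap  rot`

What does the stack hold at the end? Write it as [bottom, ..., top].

[0, 10, 7]

2    → 2
1    → 2 1
2    → 2 1 2
rot  → 1 2 2
*    → 1 4
+    → 5
-2   → 5 -2
-    → 7
0    → 7 0
10   → 7 0 10
swap → 7 10 0
swap → 7 0 10
rot  → 0 10 7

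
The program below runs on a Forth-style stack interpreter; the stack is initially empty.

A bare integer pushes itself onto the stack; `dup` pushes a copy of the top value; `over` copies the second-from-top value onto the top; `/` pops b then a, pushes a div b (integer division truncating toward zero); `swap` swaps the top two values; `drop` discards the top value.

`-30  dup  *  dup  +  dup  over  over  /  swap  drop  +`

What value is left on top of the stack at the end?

-30  : [-30]
dup  : [-30, -30]
*    : [900]
dup  : [900, 900]
+    : [1800]
dup  : [1800, 1800]
over : [1800, 1800, 1800]
over : [1800, 1800, 1800, 1800]
/    : [1800, 1800, 1]
swap : [1800, 1, 1800]
drop : [1800, 1]
+    : [1801]

1801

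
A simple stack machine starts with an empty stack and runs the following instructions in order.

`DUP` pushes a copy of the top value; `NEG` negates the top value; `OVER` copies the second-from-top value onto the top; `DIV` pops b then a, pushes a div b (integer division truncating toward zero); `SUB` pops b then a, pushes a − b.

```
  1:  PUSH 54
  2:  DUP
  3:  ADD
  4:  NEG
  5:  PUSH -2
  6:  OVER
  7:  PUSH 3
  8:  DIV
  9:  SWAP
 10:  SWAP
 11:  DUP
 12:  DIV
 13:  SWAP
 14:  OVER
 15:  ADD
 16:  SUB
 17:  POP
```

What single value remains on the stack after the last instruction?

-108

PUSH 54 : [54]
DUP     : [54, 54]
ADD     : [108]
NEG     : [-108]
PUSH -2 : [-108, -2]
OVER    : [-108, -2, -108]
PUSH 3  : [-108, -2, -108, 3]
DIV     : [-108, -2, -36]
SWAP    : [-108, -36, -2]
SWAP    : [-108, -2, -36]
DUP     : [-108, -2, -36, -36]
DIV     : [-108, -2, 1]
SWAP    : [-108, 1, -2]
OVER    : [-108, 1, -2, 1]
ADD     : [-108, 1, -1]
SUB     : [-108, 2]
POP     : [-108]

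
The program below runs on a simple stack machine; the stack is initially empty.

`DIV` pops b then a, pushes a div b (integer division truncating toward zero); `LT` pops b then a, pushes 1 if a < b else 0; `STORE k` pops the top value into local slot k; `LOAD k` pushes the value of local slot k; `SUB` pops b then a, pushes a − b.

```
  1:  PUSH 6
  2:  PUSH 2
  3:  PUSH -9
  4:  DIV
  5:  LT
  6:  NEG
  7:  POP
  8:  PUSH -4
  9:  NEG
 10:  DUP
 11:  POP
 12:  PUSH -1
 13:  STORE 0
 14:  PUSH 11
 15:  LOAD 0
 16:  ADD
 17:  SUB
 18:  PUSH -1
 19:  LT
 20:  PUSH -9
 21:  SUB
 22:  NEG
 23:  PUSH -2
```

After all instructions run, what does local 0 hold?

PUSH 6   6
PUSH 2   6 2
PUSH -9  6 2 -9
DIV      6 0
LT       0
NEG      0
POP      (empty)
PUSH -4  -4
NEG      4
DUP      4 4
POP      4
PUSH -1  4 -1
STORE 0  4
PUSH 11  4 11
LOAD 0   4 11 -1
ADD      4 10
SUB      -6
PUSH -1  -6 -1
LT       1
PUSH -9  1 -9
SUB      10
NEG      -10
PUSH -2  -10 -2

-1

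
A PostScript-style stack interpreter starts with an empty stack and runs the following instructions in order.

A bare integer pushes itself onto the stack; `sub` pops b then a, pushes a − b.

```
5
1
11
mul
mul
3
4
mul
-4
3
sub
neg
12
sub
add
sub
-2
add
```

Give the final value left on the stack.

46

5   → [5]
1   → [5, 1]
11  → [5, 1, 11]
mul → [5, 11]
mul → [55]
3   → [55, 3]
4   → [55, 3, 4]
mul → [55, 12]
-4  → [55, 12, -4]
3   → [55, 12, -4, 3]
sub → [55, 12, -7]
neg → [55, 12, 7]
12  → [55, 12, 7, 12]
sub → [55, 12, -5]
add → [55, 7]
sub → [48]
-2  → [48, -2]
add → [46]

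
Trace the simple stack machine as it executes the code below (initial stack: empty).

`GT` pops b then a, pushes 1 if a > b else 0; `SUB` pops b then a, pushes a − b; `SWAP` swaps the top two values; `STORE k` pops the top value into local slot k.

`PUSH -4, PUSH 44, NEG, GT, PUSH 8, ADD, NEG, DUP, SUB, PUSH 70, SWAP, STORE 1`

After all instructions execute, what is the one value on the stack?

70

PUSH -4 -> -4
PUSH 44 -> -4 44
NEG     -> -4 -44
GT      -> 1
PUSH 8  -> 1 8
ADD     -> 9
NEG     -> -9
DUP     -> -9 -9
SUB     -> 0
PUSH 70 -> 0 70
SWAP    -> 70 0
STORE 1 -> 70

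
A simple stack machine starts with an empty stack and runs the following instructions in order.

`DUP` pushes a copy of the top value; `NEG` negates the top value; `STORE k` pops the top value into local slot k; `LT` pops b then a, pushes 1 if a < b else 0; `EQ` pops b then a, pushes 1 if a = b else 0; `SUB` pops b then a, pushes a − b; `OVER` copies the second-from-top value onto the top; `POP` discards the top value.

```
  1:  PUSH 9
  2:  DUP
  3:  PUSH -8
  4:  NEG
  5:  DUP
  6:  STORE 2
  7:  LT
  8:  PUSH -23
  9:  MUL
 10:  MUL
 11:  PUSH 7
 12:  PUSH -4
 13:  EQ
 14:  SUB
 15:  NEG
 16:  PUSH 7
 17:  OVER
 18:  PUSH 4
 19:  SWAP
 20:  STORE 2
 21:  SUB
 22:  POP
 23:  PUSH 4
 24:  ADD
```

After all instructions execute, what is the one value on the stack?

PUSH 9    9
DUP       9 9
PUSH -8   9 9 -8
NEG       9 9 8
DUP       9 9 8 8
STORE 2   9 9 8
LT        9 0
PUSH -23  9 0 -23
MUL       9 0
MUL       0
PUSH 7    0 7
PUSH -4   0 7 -4
EQ        0 0
SUB       0
NEG       0
PUSH 7    0 7
OVER      0 7 0
PUSH 4    0 7 0 4
SWAP      0 7 4 0
STORE 2   0 7 4
SUB       0 3
POP       0
PUSH 4    0 4
ADD       4

4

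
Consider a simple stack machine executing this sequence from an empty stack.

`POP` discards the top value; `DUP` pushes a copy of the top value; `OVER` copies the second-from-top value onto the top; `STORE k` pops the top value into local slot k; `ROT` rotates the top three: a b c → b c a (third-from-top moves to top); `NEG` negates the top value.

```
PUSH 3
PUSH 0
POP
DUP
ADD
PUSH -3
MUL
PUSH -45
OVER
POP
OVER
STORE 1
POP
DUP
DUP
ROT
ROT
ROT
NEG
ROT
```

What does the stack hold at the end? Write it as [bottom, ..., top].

[-18, 18, -18]

PUSH 3   : [3]
PUSH 0   : [3, 0]
POP      : [3]
DUP      : [3, 3]
ADD      : [6]
PUSH -3  : [6, -3]
MUL      : [-18]
PUSH -45 : [-18, -45]
OVER     : [-18, -45, -18]
POP      : [-18, -45]
OVER     : [-18, -45, -18]
STORE 1  : [-18, -45]
POP      : [-18]
DUP      : [-18, -18]
DUP      : [-18, -18, -18]
ROT      : [-18, -18, -18]
ROT      : [-18, -18, -18]
ROT      : [-18, -18, -18]
NEG      : [-18, -18, 18]
ROT      : [-18, 18, -18]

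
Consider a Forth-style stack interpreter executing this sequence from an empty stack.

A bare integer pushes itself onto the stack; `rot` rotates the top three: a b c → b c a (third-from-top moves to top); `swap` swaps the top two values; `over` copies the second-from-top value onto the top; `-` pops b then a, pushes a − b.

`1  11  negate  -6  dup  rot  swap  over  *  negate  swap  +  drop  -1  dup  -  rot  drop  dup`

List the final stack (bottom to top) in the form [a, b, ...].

[-6, 0, 0]

1      : 1
11     : 1 11
negate : 1 -11
-6     : 1 -11 -6
dup    : 1 -11 -6 -6
rot    : 1 -6 -6 -11
swap   : 1 -6 -11 -6
over   : 1 -6 -11 -6 -11
*      : 1 -6 -11 66
negate : 1 -6 -11 -66
swap   : 1 -6 -66 -11
+      : 1 -6 -77
drop   : 1 -6
-1     : 1 -6 -1
dup    : 1 -6 -1 -1
-      : 1 -6 0
rot    : -6 0 1
drop   : -6 0
dup    : -6 0 0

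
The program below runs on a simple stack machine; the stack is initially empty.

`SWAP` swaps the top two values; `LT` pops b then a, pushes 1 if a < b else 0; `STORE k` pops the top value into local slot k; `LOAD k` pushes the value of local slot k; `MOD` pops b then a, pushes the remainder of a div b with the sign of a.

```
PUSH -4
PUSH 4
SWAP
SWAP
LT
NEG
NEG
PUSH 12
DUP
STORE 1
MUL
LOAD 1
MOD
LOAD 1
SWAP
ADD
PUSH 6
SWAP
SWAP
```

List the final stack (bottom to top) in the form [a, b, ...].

[12, 6]

PUSH -4 -> -4
PUSH 4  -> -4 4
SWAP    -> 4 -4
SWAP    -> -4 4
LT      -> 1
NEG     -> -1
NEG     -> 1
PUSH 12 -> 1 12
DUP     -> 1 12 12
STORE 1 -> 1 12
MUL     -> 12
LOAD 1  -> 12 12
MOD     -> 0
LOAD 1  -> 0 12
SWAP    -> 12 0
ADD     -> 12
PUSH 6  -> 12 6
SWAP    -> 6 12
SWAP    -> 12 6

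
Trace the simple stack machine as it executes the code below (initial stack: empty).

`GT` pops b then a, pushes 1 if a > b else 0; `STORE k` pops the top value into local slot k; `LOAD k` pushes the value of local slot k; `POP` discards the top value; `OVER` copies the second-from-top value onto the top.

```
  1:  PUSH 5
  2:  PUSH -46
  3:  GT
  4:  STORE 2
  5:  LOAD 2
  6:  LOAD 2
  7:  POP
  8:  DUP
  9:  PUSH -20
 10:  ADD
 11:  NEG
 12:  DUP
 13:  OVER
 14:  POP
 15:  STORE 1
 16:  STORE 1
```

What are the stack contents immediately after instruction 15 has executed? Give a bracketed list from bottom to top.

PUSH 5    [5]
PUSH -46  [5, -46]
GT        [1]
STORE 2   []
LOAD 2    [1]
LOAD 2    [1, 1]
POP       [1]
DUP       [1, 1]
PUSH -20  [1, 1, -20]
ADD       [1, -19]
NEG       [1, 19]
DUP       [1, 19, 19]
OVER      [1, 19, 19, 19]
POP       [1, 19, 19]
STORE 1   [1, 19]

[1, 19]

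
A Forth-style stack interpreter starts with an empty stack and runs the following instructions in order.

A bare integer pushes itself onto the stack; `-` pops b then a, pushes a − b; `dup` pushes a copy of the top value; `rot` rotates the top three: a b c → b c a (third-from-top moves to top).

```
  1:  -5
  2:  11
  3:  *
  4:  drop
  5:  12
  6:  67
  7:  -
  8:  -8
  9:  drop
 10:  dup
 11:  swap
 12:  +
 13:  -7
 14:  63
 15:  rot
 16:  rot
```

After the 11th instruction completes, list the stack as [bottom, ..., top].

-5   → -5
11   → -5 11
*    → -55
drop → (empty)
12   → 12
67   → 12 67
-    → -55
-8   → -55 -8
drop → -55
dup  → -55 -55
swap → -55 -55

[-55, -55]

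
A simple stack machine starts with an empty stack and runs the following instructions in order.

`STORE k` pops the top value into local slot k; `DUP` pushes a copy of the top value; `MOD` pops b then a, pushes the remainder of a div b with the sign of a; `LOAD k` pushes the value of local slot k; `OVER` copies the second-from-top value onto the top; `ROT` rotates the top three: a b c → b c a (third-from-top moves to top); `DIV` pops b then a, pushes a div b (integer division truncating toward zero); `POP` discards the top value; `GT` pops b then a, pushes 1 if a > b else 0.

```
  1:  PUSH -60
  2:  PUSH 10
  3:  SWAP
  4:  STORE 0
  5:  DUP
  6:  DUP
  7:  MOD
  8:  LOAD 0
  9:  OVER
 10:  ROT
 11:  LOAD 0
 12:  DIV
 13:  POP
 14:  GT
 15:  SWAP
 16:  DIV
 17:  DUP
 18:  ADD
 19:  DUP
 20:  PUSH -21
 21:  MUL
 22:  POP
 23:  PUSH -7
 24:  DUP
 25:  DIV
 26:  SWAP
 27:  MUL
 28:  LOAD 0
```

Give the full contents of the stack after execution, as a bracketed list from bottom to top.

[0, -60]

PUSH -60 : [-60]
PUSH 10  : [-60, 10]
SWAP     : [10, -60]
STORE 0  : [10]
DUP      : [10, 10]
DUP      : [10, 10, 10]
MOD      : [10, 0]
LOAD 0   : [10, 0, -60]
OVER     : [10, 0, -60, 0]
ROT      : [10, -60, 0, 0]
LOAD 0   : [10, -60, 0, 0, -60]
DIV      : [10, -60, 0, 0]
POP      : [10, -60, 0]
GT       : [10, 0]
SWAP     : [0, 10]
DIV      : [0]
DUP      : [0, 0]
ADD      : [0]
DUP      : [0, 0]
PUSH -21 : [0, 0, -21]
MUL      : [0, 0]
POP      : [0]
PUSH -7  : [0, -7]
DUP      : [0, -7, -7]
DIV      : [0, 1]
SWAP     : [1, 0]
MUL      : [0]
LOAD 0   : [0, -60]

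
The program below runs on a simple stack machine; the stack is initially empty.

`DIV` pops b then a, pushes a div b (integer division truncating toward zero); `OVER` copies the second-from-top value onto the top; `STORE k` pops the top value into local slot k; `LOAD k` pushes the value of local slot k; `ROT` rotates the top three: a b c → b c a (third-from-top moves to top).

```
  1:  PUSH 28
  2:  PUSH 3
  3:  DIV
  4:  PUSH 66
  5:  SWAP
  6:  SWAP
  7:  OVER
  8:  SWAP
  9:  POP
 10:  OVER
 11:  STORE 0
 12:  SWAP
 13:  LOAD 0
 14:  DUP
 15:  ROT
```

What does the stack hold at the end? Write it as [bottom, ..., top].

[9, 9, 9, 9]

PUSH 28 -> [28]
PUSH 3  -> [28, 3]
DIV     -> [9]
PUSH 66 -> [9, 66]
SWAP    -> [66, 9]
SWAP    -> [9, 66]
OVER    -> [9, 66, 9]
SWAP    -> [9, 9, 66]
POP     -> [9, 9]
OVER    -> [9, 9, 9]
STORE 0 -> [9, 9]
SWAP    -> [9, 9]
LOAD 0  -> [9, 9, 9]
DUP     -> [9, 9, 9, 9]
ROT     -> [9, 9, 9, 9]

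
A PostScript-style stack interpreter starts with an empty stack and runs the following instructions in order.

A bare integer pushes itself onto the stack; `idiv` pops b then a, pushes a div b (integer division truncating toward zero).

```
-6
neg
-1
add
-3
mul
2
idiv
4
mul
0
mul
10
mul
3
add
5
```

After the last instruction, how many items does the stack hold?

-6    [-6]
neg   [6]
-1    [6, -1]
add   [5]
-3    [5, -3]
mul   [-15]
2     [-15, 2]
idiv  [-7]
4     [-7, 4]
mul   [-28]
0     [-28, 0]
mul   [0]
10    [0, 10]
mul   [0]
3     [0, 3]
add   [3]
5     [3, 5]

2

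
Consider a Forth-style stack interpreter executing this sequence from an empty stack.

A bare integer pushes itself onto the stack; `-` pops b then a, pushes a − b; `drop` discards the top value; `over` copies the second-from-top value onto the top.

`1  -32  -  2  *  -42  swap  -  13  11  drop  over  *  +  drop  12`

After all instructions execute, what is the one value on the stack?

1    : [1]
-32  : [1, -32]
-    : [33]
2    : [33, 2]
*    : [66]
-42  : [66, -42]
swap : [-42, 66]
-    : [-108]
13   : [-108, 13]
11   : [-108, 13, 11]
drop : [-108, 13]
over : [-108, 13, -108]
*    : [-108, -1404]
+    : [-1512]
drop : []
12   : [12]

12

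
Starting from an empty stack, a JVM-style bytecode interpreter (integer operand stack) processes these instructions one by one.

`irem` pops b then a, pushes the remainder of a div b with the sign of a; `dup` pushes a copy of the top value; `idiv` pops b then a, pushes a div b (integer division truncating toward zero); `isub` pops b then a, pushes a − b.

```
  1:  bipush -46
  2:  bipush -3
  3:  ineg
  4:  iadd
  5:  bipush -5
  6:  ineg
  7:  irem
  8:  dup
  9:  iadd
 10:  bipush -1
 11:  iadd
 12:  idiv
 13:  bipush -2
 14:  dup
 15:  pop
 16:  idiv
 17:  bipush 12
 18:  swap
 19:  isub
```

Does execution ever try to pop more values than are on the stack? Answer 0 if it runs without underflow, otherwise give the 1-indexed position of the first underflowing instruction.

bipush -46 : [-46]
bipush -3  : [-46, -3]
ineg       : [-46, 3]
iadd       : [-43]
bipush -5  : [-43, -5]
ineg       : [-43, 5]
irem       : [-3]
dup        : [-3, -3]
iadd       : [-6]
bipush -1  : [-6, -1]
iadd       : [-7]
idiv  — needs 2 operands, stack has 1 → underflow

12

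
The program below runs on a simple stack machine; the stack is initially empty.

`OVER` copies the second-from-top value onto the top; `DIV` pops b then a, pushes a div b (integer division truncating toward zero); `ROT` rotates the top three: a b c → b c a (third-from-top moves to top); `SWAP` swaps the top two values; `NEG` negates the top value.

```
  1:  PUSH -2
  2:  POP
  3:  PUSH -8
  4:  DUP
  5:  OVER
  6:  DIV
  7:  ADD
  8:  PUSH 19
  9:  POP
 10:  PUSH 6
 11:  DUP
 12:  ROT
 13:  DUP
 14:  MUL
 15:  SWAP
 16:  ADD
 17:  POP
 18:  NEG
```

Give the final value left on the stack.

PUSH -2 : -2
POP     : (empty)
PUSH -8 : -8
DUP     : -8 -8
OVER    : -8 -8 -8
DIV     : -8 1
ADD     : -7
PUSH 19 : -7 19
POP     : -7
PUSH 6  : -7 6
DUP     : -7 6 6
ROT     : 6 6 -7
DUP     : 6 6 -7 -7
MUL     : 6 6 49
SWAP    : 6 49 6
ADD     : 6 55
POP     : 6
NEG     : -6

-6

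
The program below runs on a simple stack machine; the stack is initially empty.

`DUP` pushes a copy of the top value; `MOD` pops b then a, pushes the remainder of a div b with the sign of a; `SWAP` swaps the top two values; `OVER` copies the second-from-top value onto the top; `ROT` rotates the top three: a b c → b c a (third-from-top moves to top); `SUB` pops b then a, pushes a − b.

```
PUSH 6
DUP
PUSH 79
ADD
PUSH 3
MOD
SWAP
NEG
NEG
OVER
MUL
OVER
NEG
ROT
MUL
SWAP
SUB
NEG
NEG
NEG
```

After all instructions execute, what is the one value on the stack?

PUSH 6  : [6]
DUP     : [6, 6]
PUSH 79 : [6, 6, 79]
ADD     : [6, 85]
PUSH 3  : [6, 85, 3]
MOD     : [6, 1]
SWAP    : [1, 6]
NEG     : [1, -6]
NEG     : [1, 6]
OVER    : [1, 6, 1]
MUL     : [1, 6]
OVER    : [1, 6, 1]
NEG     : [1, 6, -1]
ROT     : [6, -1, 1]
MUL     : [6, -1]
SWAP    : [-1, 6]
SUB     : [-7]
NEG     : [7]
NEG     : [-7]
NEG     : [7]

7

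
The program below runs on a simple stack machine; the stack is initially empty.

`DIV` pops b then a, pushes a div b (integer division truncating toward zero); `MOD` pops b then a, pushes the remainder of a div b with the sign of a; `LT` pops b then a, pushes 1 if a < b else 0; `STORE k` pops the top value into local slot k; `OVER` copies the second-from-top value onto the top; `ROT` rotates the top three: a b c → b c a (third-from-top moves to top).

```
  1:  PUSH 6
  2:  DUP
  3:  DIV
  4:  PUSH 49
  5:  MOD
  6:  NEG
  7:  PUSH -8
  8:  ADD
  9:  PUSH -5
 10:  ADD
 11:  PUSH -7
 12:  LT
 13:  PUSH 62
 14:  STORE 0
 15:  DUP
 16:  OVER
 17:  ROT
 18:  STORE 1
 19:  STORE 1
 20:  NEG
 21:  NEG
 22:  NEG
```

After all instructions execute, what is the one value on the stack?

-1

PUSH 6   6
DUP      6 6
DIV      1
PUSH 49  1 49
MOD      1
NEG      -1
PUSH -8  -1 -8
ADD      -9
PUSH -5  -9 -5
ADD      -14
PUSH -7  -14 -7
LT       1
PUSH 62  1 62
STORE 0  1
DUP      1 1
OVER     1 1 1
ROT      1 1 1
STORE 1  1 1
STORE 1  1
NEG      -1
NEG      1
NEG      -1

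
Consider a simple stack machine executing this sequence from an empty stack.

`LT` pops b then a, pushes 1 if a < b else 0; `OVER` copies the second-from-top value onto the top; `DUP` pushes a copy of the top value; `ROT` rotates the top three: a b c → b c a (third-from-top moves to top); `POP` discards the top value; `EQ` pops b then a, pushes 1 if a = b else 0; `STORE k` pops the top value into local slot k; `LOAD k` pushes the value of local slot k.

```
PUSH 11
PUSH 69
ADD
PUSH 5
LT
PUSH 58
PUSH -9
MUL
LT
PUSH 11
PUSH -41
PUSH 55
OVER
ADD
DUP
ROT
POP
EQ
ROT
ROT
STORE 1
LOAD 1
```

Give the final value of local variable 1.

11

PUSH 11  → [11]
PUSH 69  → [11, 69]
ADD      → [80]
PUSH 5   → [80, 5]
LT       → [0]
PUSH 58  → [0, 58]
PUSH -9  → [0, 58, -9]
MUL      → [0, -522]
LT       → [0]
PUSH 11  → [0, 11]
PUSH -41 → [0, 11, -41]
PUSH 55  → [0, 11, -41, 55]
OVER     → [0, 11, -41, 55, -41]
ADD      → [0, 11, -41, 14]
DUP      → [0, 11, -41, 14, 14]
ROT      → [0, 11, 14, 14, -41]
POP      → [0, 11, 14, 14]
EQ       → [0, 11, 1]
ROT      → [11, 1, 0]
ROT      → [1, 0, 11]
STORE 1  → [1, 0]
LOAD 1   → [1, 0, 11]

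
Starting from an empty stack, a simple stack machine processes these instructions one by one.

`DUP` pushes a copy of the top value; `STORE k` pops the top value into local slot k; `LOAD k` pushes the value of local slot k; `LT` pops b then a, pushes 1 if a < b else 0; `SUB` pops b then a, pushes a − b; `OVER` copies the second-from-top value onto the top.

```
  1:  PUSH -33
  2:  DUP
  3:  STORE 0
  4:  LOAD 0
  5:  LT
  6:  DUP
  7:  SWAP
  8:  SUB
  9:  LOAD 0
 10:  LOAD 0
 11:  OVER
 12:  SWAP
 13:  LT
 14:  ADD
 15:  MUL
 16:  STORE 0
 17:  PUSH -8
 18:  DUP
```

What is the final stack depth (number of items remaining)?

2

PUSH -33 → -33
DUP      → -33 -33
STORE 0  → -33
LOAD 0   → -33 -33
LT       → 0
DUP      → 0 0
SWAP     → 0 0
SUB      → 0
LOAD 0   → 0 -33
LOAD 0   → 0 -33 -33
OVER     → 0 -33 -33 -33
SWAP     → 0 -33 -33 -33
LT       → 0 -33 0
ADD      → 0 -33
MUL      → 0
STORE 0  → (empty)
PUSH -8  → -8
DUP      → -8 -8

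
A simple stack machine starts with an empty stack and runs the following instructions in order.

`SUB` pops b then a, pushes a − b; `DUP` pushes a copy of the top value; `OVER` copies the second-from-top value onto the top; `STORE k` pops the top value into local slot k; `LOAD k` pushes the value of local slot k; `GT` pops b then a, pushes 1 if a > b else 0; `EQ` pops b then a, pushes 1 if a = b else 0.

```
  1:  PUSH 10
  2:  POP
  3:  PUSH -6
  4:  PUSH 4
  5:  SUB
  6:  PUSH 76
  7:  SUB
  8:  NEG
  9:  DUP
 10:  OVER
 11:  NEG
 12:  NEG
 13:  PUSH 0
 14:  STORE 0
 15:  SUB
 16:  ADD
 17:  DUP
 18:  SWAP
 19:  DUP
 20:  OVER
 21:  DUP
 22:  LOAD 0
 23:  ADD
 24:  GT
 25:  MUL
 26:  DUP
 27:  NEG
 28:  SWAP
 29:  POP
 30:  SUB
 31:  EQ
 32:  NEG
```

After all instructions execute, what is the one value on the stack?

-1

PUSH 10 → [10]
POP     → []
PUSH -6 → [-6]
PUSH 4  → [-6, 4]
SUB     → [-10]
PUSH 76 → [-10, 76]
SUB     → [-86]
NEG     → [86]
DUP     → [86, 86]
OVER    → [86, 86, 86]
NEG     → [86, 86, -86]
NEG     → [86, 86, 86]
PUSH 0  → [86, 86, 86, 0]
STORE 0 → [86, 86, 86]
SUB     → [86, 0]
ADD     → [86]
DUP     → [86, 86]
SWAP    → [86, 86]
DUP     → [86, 86, 86]
OVER    → [86, 86, 86, 86]
DUP     → [86, 86, 86, 86, 86]
LOAD 0  → [86, 86, 86, 86, 86, 0]
ADD     → [86, 86, 86, 86, 86]
GT      → [86, 86, 86, 0]
MUL     → [86, 86, 0]
DUP     → [86, 86, 0, 0]
NEG     → [86, 86, 0, 0]
SWAP    → [86, 86, 0, 0]
POP     → [86, 86, 0]
SUB     → [86, 86]
EQ      → [1]
NEG     → [-1]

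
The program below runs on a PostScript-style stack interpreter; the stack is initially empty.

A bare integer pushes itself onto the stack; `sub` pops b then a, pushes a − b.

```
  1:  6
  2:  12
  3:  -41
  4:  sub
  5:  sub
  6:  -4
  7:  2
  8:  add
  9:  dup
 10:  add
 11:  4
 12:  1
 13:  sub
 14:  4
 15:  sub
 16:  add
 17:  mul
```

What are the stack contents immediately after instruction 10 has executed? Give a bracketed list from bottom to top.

6   → [6]
12  → [6, 12]
-41 → [6, 12, -41]
sub → [6, 53]
sub → [-47]
-4  → [-47, -4]
2   → [-47, -4, 2]
add → [-47, -2]
dup → [-47, -2, -2]
add → [-47, -4]

[-47, -4]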